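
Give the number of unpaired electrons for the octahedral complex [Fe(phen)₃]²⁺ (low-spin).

0

phen is neutral, so the +2 overall charge sits on Fe: oxidation state +2.
Fe sits in group 8; removing 2 electrons leaves Fe²⁺ with 8 − 2 = 6 d electrons.
Configuration: t₂g⁶ eg⁰, giving 0 unpaired electrons.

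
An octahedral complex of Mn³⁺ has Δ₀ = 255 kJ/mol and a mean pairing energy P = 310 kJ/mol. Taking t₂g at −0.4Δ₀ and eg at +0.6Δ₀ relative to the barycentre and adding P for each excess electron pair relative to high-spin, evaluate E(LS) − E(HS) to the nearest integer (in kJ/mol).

Group 7 minus oxidation state +3 gives a d⁴ configuration for Mn³⁺.
High-spin d⁴ fills as t₂g³ eg¹ with CFSE 3(−0.4) + 1(+0.6) = -0.6Δ₀ = -153 kJ/mol.
Low-spin t₂g⁴ eg⁰ gives -1.6Δ₀ = -408 kJ/mol, but forming 1 extra pair costs 1P = 310 kJ/mol, so E(LS) = -408 + 310 = -98 kJ/mol.
Thus E(LS) − E(HS) = 55 kJ/mol.

55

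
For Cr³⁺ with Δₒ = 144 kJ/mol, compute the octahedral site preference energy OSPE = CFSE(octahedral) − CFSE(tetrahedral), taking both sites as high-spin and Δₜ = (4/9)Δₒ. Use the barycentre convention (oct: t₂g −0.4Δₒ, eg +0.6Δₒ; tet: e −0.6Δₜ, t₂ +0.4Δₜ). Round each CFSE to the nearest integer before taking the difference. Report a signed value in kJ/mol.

-122

Cr³⁺: group 6, so d-count = 6 − 3 = 3.
Octahedral high-spin t2g^3 e_g^0: CFSE = -1.2 × 144 = -173 kJ/mol.
Tetrahedral: e^2 t2^1, CFSE = 2(−0.6) + 1(+0.4) = -0.8Δₜ = -0.8 × (4/9) × 144 = -51 kJ/mol.
OSPE = CFSE(oct) − CFSE(tet) = -173 − (-51) = -122 kJ/mol.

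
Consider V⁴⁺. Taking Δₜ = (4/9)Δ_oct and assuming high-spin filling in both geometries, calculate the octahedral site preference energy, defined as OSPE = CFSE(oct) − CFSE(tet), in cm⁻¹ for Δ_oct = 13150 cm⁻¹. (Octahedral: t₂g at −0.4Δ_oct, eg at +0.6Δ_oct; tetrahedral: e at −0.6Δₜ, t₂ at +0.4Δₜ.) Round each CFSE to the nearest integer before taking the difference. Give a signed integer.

V⁴⁺: group 5, so d-count = 5 − 4 = 1.
Octahedral (high-spin): t₂g¹ eg⁰, CFSE = 1(−0.4) + 0(+0.6) = -0.4Δ_oct = -0.4 × 13150 = -5260 cm⁻¹.
Tetrahedral e¹ t₂⁰ gives -0.6Δₜ = -0.6 × (4/9) × 13150 = -3507 cm⁻¹.
Subtracting, OSPE = -5260 − (-3507) = -1753 cm⁻¹.

-1753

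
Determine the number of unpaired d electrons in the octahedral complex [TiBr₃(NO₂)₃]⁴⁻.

Ligand charges: 3×(-1) from Br⁻ and 3×(-1) from NO₂⁻ sum to -6; with overall charge -4, Ti is +2.
Ti²⁺: group 4, so d-count = 4 − 2 = 2.
Configuration: t2g^2 e_g^0, giving 2 unpaired electrons.

2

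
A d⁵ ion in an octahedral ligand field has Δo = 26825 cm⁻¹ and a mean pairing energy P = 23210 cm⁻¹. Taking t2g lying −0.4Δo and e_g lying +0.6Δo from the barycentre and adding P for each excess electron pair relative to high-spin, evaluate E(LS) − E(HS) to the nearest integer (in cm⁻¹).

-7230

High-spin: t2g^3 e_g^2, CFSE = 0.0Δo = 0 cm⁻¹.
For low-spin the configuration is t2g^5 e_g^0: orbital energy -2.0 × 26825 = -53650 cm⁻¹, and 2 additional pairs relative to high-spin add 46420 cm⁻¹, giving -7230 cm⁻¹.
E(LS) − E(HS) = -7230 − (0) = -7230 cm⁻¹.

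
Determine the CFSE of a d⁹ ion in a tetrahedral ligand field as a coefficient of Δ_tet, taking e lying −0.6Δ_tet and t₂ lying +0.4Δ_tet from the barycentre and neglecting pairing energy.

Tetrahedral splitting is small, so the complex is high-spin.
Configuration: e⁴ t₂⁵.
CFSE = 4(-0.6Δ_tet) + 5(0.4Δ_tet) = -2.4Δ_tet + 2.0Δ_tet = -0.4Δ_tet.

-0.4 Δ_tet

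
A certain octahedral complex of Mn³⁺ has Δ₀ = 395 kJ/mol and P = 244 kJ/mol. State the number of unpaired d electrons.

Mn is in group 7, so Mn³⁺ is d⁴ (7 − 3 = 4).
Δ₀ > P, so pairing is preferred: the ground state is low-spin.
Filling d⁴ accordingly: t2g^4 e_g^0.
Unpaired electrons: 2.

2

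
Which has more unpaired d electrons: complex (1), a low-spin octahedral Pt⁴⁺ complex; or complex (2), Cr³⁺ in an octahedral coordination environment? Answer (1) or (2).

(1): Group 10 minus oxidation state +4 gives a d⁶ configuration for Pt⁴⁺; t₂g⁶ eg⁰ → 0 unpaired.
(2): Cr sits in group 6; removing 3 electrons leaves Cr³⁺ with 6 − 3 = 3 d electrons; t₂g³ eg⁰ → 3 unpaired.
So (2) has more unpaired electrons.

(2)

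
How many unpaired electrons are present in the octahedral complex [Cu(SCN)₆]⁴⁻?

Each SCN⁻ contributes -1; 6 × (-1) = -6. With overall charge -4, Cu is in the +2 oxidation state.
Cu sits in group 11; removing 2 electrons leaves Cu²⁺ with 11 − 2 = 9 d electrons.
For octahedral d⁹ the high- and low-spin configurations coincide.
Configuration: t2g^6 e_g^3, giving 1 unpaired electron.

1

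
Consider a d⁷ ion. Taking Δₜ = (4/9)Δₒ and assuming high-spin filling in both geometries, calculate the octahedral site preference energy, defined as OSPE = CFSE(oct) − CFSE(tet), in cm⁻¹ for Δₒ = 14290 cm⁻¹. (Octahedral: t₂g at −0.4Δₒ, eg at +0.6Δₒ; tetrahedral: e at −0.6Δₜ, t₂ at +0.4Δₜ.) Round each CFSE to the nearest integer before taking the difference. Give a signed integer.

In an octahedral site d⁷ (HS) is t2g^5 e_g^2, giving CFSE(oct) = -0.8Δₒ = -11432 cm⁻¹.
Tetrahedral: e^4 t2^3, CFSE = 4(−0.6) + 3(+0.4) = -1.2Δₜ = -1.2 × (4/9) × 14290 = -7621 cm⁻¹.
Subtracting, OSPE = -11432 − (-7621) = -3811 cm⁻¹.

-3811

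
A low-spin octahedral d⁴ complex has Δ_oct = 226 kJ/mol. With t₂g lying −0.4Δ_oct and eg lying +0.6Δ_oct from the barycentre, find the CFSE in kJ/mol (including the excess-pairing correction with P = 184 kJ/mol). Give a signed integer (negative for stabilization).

The d⁴ electrons fill as t₂g⁴ eg⁰.
CFSE(orbital) = 4×(-0.4Δ_oct) + 0×(0.6Δ_oct) = -1.6Δ_oct; with Δ_oct = 226 kJ/mol that is -362 kJ/mol.
Relative to high-spin t₂g³ eg¹ (0 paired), the low-spin configuration has 1 additional pair, contributing +1 × 184 = +184 kJ/mol.
Combining: -362 + 184 = -178 kJ/mol.

-178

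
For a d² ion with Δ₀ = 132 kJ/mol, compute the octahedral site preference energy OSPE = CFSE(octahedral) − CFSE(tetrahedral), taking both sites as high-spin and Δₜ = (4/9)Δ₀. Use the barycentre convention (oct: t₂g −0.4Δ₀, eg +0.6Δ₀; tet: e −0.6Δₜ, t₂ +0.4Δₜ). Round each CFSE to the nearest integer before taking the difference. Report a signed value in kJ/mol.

Octahedral (high-spin): t₂g² eg⁰, CFSE = 2(−0.4) + 0(+0.6) = -0.8Δ₀ = -0.8 × 132 = -106 kJ/mol.
In a tetrahedral site the filling is e² t₂⁰: CFSE(tet) = -1.2Δₜ = -1.2 × (4/9)(132) = -70 kJ/mol.
OSPE = CFSE(oct) − CFSE(tet) = -106 − (-70) = -36 kJ/mol.

-36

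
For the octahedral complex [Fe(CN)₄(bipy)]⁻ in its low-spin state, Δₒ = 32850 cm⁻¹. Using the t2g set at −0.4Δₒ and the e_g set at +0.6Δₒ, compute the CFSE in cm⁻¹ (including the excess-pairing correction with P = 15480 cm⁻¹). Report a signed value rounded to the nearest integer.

Ligand charges: 4×(-1) from CN⁻ and 1×(+0) from bipy sum to -4; with overall charge -1, Fe is +3.
Fe is in group 8, so Fe³⁺ is d⁵ (8 − 3 = 5).
The d⁵ electrons fill as t2g^5 e_g^0.
CFSE(orbital) = 5×(-0.4Δₒ) + 0×(0.6Δₒ) = -2.0Δₒ; with Δₒ = 32850 cm⁻¹ that is -65700 cm⁻¹.
Relative to high-spin t2g^3 e_g^2 (0 paired), the low-spin configuration has 2 additional pairs, contributing +2 × 15480 = +30960 cm⁻¹.
Overall CFSE = -65700 + 30960 = -34740 cm⁻¹.

-34740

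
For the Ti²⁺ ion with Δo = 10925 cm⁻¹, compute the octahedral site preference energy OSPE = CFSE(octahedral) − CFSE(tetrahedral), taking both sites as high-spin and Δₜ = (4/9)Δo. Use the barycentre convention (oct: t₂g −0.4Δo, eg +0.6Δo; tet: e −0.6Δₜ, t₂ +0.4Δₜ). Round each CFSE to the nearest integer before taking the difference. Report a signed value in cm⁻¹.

-2913

Group 4 minus oxidation state +2 gives a d² configuration for Ti²⁺.
In an octahedral site d² (HS) is t2g^2 e_g^0, giving CFSE(oct) = -0.8Δo = -8740 cm⁻¹.
In a tetrahedral site the filling is e^2 t2^0: CFSE(tet) = -1.2Δₜ = -1.2 × (4/9)(10925) = -5827 cm⁻¹.
Subtracting, OSPE = -8740 − (-5827) = -2913 cm⁻¹.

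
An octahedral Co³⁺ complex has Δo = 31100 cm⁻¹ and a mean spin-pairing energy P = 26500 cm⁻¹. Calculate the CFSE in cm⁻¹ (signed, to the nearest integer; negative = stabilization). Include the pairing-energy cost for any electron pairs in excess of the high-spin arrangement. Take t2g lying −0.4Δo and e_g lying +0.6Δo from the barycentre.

Co sits in group 9; removing 3 electrons leaves Co³⁺ with 9 − 3 = 6 d electrons.
Δo > P, so pairing is preferred: the ground state is low-spin.
Configuration: t2g^6 e_g^0.
Orbital CFSE = -2.4Δo = -2.4 × 31100 = -74640 cm⁻¹.
Excess pairs vs high-spin: 3 − 1 = 2; pairing cost = +53000 cm⁻¹.
Net CFSE = -74640 + 53000 = -21640 cm⁻¹.

-21640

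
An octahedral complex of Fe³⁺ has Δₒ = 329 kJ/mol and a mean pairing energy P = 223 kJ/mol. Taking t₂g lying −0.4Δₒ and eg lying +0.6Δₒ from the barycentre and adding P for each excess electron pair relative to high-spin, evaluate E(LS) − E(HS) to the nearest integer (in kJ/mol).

Fe is in group 8, so Fe³⁺ is d⁵ (8 − 3 = 5).
High-spin d⁵ fills as t₂g³ eg² with CFSE 3(−0.4) + 2(+0.6) = 0.0Δₒ = 0 kJ/mol.
Low-spin t₂g⁵ eg⁰ gives -2.0Δₒ = -658 kJ/mol, but forming 2 extra pairs costs 2P = 446 kJ/mol, so E(LS) = -658 + 446 = -212 kJ/mol.
The difference is -212 − (0) = -212 kJ/mol, so low-spin lies lower.

-212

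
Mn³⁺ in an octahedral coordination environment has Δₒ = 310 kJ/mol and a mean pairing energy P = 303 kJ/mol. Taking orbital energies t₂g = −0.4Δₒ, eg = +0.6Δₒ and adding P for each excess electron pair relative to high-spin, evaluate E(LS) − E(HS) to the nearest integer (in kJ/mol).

Mn is in group 7, so Mn³⁺ is d⁴ (7 − 3 = 4).
High-spin d⁴ fills as t₂g³ eg¹ with CFSE 3(−0.4) + 1(+0.6) = -0.6Δₒ = -186 kJ/mol.
For low-spin the configuration is t₂g⁴ eg⁰: orbital energy -1.6 × 310 = -496 kJ/mol, and 1 additional pair relative to high-spin adds 303 kJ/mol, giving -193 kJ/mol.
Thus E(LS) − E(HS) = -7 kJ/mol.

-7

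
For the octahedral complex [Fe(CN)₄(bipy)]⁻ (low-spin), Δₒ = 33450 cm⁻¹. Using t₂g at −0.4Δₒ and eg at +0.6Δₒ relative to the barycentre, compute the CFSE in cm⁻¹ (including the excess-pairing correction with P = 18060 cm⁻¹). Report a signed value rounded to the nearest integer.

Ligand charges: 4×(-1) from CN⁻ and 1×(+0) from bipy sum to -4; with overall charge -1, Fe is +3.
Fe sits in group 8; removing 3 electrons leaves Fe³⁺ with 8 − 3 = 5 d electrons.
The d⁵ electrons fill as t₂g⁵ eg⁰.
The orbital stabilization is -2.0Δₒ = -2.0 × 33450 = -66900 cm⁻¹.
High-spin d⁵ would be t₂g³ eg² with 0 pairs; low-spin has 2, so 2 excess pairs cost +2P = +36120 cm⁻¹.
Net CFSE = -66900 + 36120 = -30780 cm⁻¹.

-30780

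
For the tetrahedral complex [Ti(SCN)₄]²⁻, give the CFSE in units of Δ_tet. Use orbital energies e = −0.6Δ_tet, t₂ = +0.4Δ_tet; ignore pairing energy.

Each SCN⁻ contributes -1; 4 × (-1) = -4. With overall charge -2, Ti is in the +2 oxidation state.
Ti is in group 4, so Ti²⁺ is d² (4 − 2 = 2).
With tetrahedral geometry the complex is necessarily high-spin.
Configuration: e² t₂⁰.
CFSE = 2(-0.6Δ_tet) + 0(0.4Δ_tet) = -1.2Δ_tet + 0.0Δ_tet = -1.2Δ_tet.

-1.2 Δ_tet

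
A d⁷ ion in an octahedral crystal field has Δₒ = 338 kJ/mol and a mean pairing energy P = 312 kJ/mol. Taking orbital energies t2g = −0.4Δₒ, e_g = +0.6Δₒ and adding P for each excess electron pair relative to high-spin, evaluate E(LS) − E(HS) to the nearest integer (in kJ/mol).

High-spin d⁷ fills as t2g^5 e_g^2 with CFSE 5(−0.4) + 2(+0.6) = -0.8Δₒ = -270 kJ/mol.
For low-spin the configuration is t2g^6 e_g^1: orbital energy -1.8 × 338 = -608 kJ/mol, and 1 additional pair relative to high-spin adds 312 kJ/mol, giving -296 kJ/mol.
The difference is -296 − (-270) = -26 kJ/mol, so low-spin lies lower.

-26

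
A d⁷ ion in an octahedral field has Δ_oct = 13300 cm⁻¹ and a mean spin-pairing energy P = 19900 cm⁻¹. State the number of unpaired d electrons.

With Δ_oct < P the complex is high-spin.
Filling d⁷ accordingly: t2g^5 e_g^2.
Unpaired electrons: 3.

3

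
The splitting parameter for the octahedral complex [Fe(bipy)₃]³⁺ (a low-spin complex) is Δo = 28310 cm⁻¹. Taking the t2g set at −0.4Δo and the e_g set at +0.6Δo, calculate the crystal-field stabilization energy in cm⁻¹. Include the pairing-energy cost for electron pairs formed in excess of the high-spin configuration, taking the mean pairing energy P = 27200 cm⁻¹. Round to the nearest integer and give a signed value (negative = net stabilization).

bipy is neutral, so the +3 overall charge sits on Fe: oxidation state +3.
Fe³⁺: group 8, so d-count = 8 − 3 = 5.
Configuration: t2g^5 e_g^0.
The orbital stabilization is -2.0Δo = -2.0 × 28310 = -56620 cm⁻¹.
Pairing penalty: 2 pairs vs 0 in the high-spin reference → 2 extra × P = 54400 cm⁻¹.
Overall CFSE = -56620 + 54400 = -2220 cm⁻¹.

-2220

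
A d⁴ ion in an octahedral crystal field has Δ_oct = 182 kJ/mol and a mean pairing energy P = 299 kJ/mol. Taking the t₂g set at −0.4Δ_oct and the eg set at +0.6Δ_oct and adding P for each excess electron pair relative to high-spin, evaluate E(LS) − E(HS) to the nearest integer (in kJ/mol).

117

High-spin d⁴ fills as t₂g³ eg¹ with CFSE 3(−0.4) + 1(+0.6) = -0.6Δ_oct = -109 kJ/mol.
For low-spin the configuration is t₂g⁴ eg⁰: orbital energy -1.6 × 182 = -291 kJ/mol, and 1 additional pair relative to high-spin adds 299 kJ/mol, giving 8 kJ/mol.
The difference is 8 − (-109) = 117 kJ/mol, so high-spin lies lower.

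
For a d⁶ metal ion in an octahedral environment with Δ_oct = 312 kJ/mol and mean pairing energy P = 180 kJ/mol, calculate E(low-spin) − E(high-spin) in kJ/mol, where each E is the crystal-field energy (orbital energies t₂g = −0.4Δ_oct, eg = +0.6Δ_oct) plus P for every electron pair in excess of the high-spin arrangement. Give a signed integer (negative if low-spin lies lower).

-264

High-spin d⁶ fills as t₂g⁴ eg² with CFSE 4(−0.4) + 2(+0.6) = -0.4Δ_oct = -125 kJ/mol.
For low-spin the configuration is t₂g⁶ eg⁰: orbital energy -2.4 × 312 = -749 kJ/mol, and 2 additional pairs relative to high-spin add 360 kJ/mol, giving -389 kJ/mol.
Thus E(LS) − E(HS) = -264 kJ/mol.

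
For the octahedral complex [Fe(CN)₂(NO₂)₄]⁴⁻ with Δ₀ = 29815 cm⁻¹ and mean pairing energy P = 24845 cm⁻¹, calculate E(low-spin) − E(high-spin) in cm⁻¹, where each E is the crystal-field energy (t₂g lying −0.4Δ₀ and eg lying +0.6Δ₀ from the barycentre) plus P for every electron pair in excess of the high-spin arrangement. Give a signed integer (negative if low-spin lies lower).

Ligand charges: 2×(-1) from CN⁻ and 4×(-1) from NO₂⁻ sum to -6; with overall charge -4, Fe is +2.
Fe is in group 8, so Fe²⁺ is d⁶ (8 − 2 = 6).
High-spin d⁶ fills as t₂g⁴ eg² with CFSE 4(−0.4) + 2(+0.6) = -0.4Δ₀ = -11926 cm⁻¹.
Low-spin t₂g⁶ eg⁰ gives -2.4Δ₀ = -71556 cm⁻¹, but forming 2 extra pairs costs 2P = 49690 cm⁻¹, so E(LS) = -71556 + 49690 = -21866 cm⁻¹.
The difference is -21866 − (-11926) = -9940 cm⁻¹, so low-spin lies lower.

-9940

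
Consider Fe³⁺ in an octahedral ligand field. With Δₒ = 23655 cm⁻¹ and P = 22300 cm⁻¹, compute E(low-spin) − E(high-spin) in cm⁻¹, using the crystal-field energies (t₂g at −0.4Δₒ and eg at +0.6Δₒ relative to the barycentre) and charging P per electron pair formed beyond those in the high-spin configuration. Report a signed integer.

-2710

Fe sits in group 8; removing 3 electrons leaves Fe³⁺ with 8 − 3 = 5 d electrons.
High-spin d⁵ fills as t₂g³ eg² with CFSE 3(−0.4) + 2(+0.6) = 0.0Δₒ = 0 cm⁻¹.
Low-spin: t₂g⁵ eg⁰, orbital CFSE = -2.0Δₒ = -47310 cm⁻¹; plus 2 excess pairs × P = +44600 cm⁻¹; total -2710 cm⁻¹.
Thus E(LS) − E(HS) = -2710 cm⁻¹.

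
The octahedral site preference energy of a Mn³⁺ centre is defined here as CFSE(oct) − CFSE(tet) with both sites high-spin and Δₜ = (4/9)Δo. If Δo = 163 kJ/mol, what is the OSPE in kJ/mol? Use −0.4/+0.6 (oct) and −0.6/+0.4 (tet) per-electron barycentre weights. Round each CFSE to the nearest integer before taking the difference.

-69

Mn sits in group 7; removing 3 electrons leaves Mn³⁺ with 7 − 3 = 4 d electrons.
In an octahedral site d⁴ (HS) is t2g^3 e_g^1, giving CFSE(oct) = -0.6Δo = -98 kJ/mol.
In a tetrahedral site the filling is e^2 t2^2: CFSE(tet) = -0.4Δₜ = -0.4 × (4/9)(163) = -29 kJ/mol.
OSPE = -98 − (-29) = -69 kJ/mol.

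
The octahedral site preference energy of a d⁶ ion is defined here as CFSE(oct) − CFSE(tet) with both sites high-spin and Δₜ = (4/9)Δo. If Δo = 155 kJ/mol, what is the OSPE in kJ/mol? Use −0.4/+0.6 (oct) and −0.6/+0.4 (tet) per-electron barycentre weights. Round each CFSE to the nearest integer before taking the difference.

Octahedral (high-spin): t2g^4 e_g^2, CFSE = 4(−0.4) + 2(+0.6) = -0.4Δo = -0.4 × 155 = -62 kJ/mol.
Tetrahedral e^3 t2^3 gives -0.6Δₜ = -0.6 × (4/9) × 155 = -41 kJ/mol.
OSPE = -62 − (-41) = -21 kJ/mol.

-21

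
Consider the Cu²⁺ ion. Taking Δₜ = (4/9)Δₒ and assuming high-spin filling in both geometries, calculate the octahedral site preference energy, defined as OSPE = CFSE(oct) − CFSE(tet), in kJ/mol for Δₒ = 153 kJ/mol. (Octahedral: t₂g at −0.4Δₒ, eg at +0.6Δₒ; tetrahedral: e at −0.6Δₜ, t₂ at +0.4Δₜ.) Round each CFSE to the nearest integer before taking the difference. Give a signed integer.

Group 11 minus oxidation state +2 gives a d⁹ configuration for Cu²⁺.
Octahedral high-spin t2g^6 e_g^3: CFSE = -0.6 × 153 = -92 kJ/mol.
Tetrahedral: e^4 t2^5, CFSE = 4(−0.6) + 5(+0.4) = -0.4Δₜ = -0.4 × (4/9) × 153 = -27 kJ/mol.
OSPE = -92 − (-27) = -65 kJ/mol.

-65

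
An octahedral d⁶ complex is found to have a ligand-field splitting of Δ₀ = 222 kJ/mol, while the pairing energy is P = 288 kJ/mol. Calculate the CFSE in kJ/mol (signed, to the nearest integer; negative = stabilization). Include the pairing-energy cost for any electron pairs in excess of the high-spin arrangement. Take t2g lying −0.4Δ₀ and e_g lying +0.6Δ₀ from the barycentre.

Δ₀ < P, so pairing is avoided: the ground state is high-spin.
That gives t2g^4 e_g^2.
Orbital CFSE = -0.4Δ₀ = -0.4 × 222 = -89 kJ/mol.
High-spin has no excess pairs, so no pairing correction applies.

-89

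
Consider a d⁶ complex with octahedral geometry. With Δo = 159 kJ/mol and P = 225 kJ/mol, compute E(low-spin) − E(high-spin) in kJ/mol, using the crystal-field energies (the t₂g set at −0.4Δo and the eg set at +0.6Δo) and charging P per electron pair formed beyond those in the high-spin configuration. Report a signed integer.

In the high-spin limit (t₂g⁴ eg²) the orbital term is -0.4Δo = -64 kJ/mol, with no excess pairing.
For low-spin the configuration is t₂g⁶ eg⁰: orbital energy -2.4 × 159 = -382 kJ/mol, and 2 additional pairs relative to high-spin add 450 kJ/mol, giving 68 kJ/mol.
E(LS) − E(HS) = 68 − (-64) = 132 kJ/mol.

132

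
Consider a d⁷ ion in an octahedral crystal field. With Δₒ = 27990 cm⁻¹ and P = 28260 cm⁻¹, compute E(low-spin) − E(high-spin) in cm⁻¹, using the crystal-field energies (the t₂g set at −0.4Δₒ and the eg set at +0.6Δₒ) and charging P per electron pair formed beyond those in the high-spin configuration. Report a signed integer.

High-spin: t₂g⁵ eg², CFSE = -0.8Δₒ = -22392 cm⁻¹.
Low-spin t₂g⁶ eg¹ gives -1.8Δₒ = -50382 cm⁻¹, but forming 1 extra pair costs 1P = 28260 cm⁻¹, so E(LS) = -50382 + 28260 = -22122 cm⁻¹.
Thus E(LS) − E(HS) = 270 cm⁻¹.

270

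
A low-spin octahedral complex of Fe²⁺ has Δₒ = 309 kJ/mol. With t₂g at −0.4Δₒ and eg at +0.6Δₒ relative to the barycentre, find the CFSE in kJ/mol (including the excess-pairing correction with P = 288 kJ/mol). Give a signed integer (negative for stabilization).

Group 8 minus oxidation state +2 gives a d⁶ configuration for Fe²⁺.
Electron filling gives t₂g⁶ eg⁰.
CFSE(orbital) = 6×(-0.4Δₒ) + 0×(0.6Δₒ) = -2.4Δₒ; with Δₒ = 309 kJ/mol that is -742 kJ/mol.
Relative to high-spin t₂g⁴ eg² (1 paired), the low-spin configuration has 2 additional pairs, contributing +2 × 288 = +576 kJ/mol.
Overall CFSE = -742 + 576 = -166 kJ/mol.

-166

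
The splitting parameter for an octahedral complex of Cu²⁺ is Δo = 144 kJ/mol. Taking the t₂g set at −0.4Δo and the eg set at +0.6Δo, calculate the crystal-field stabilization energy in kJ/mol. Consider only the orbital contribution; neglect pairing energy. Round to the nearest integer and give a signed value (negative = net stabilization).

Cu²⁺: group 11, so d-count = 11 − 2 = 9.
The d⁹ electrons fill as t₂g⁶ eg³.
CFSE(orbital) = 6×(-0.4Δo) + 3×(0.6Δo) = -0.6Δo; with Δo = 144 kJ/mol that is -86 kJ/mol.

-86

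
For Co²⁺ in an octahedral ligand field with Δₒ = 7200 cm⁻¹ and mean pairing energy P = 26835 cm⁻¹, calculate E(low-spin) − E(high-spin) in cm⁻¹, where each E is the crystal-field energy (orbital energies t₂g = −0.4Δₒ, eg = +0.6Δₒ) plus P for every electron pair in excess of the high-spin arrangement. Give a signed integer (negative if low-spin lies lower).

Co is in group 9, so Co²⁺ is d⁷ (9 − 2 = 7).
In the high-spin limit (t₂g⁵ eg²) the orbital term is -0.8Δₒ = -5760 cm⁻¹, with no excess pairing.
For low-spin the configuration is t₂g⁶ eg¹: orbital energy -1.8 × 7200 = -12960 cm⁻¹, and 1 additional pair relative to high-spin adds 26835 cm⁻¹, giving 13875 cm⁻¹.
E(LS) − E(HS) = 13875 − (-5760) = 19635 cm⁻¹.

19635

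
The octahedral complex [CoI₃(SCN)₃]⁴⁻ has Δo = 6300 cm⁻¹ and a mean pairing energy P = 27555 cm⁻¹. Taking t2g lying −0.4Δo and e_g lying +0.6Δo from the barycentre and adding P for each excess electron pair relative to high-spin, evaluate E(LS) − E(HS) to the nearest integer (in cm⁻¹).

21255

Ligand charges: 3×(-1) from I⁻ and 3×(-1) from SCN⁻ sum to -6; with overall charge -4, Co is +2.
Co sits in group 9; removing 2 electrons leaves Co²⁺ with 9 − 2 = 7 d electrons.
High-spin d⁷ fills as t2g^5 e_g^2 with CFSE 5(−0.4) + 2(+0.6) = -0.8Δo = -5040 cm⁻¹.
For low-spin the configuration is t2g^6 e_g^1: orbital energy -1.8 × 6300 = -11340 cm⁻¹, and 1 additional pair relative to high-spin adds 27555 cm⁻¹, giving 16215 cm⁻¹.
E(LS) − E(HS) = 16215 − (-5040) = 21255 cm⁻¹.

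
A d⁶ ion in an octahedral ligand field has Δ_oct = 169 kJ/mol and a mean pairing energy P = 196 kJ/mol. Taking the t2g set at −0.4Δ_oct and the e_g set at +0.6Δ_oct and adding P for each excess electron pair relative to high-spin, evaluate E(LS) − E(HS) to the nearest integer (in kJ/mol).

54

High-spin: t2g^4 e_g^2, CFSE = -0.4Δ_oct = -68 kJ/mol.
Low-spin: t2g^6 e_g^0, orbital CFSE = -2.4Δ_oct = -406 kJ/mol; plus 2 excess pairs × P = +392 kJ/mol; total -14 kJ/mol.
Thus E(LS) − E(HS) = 54 kJ/mol.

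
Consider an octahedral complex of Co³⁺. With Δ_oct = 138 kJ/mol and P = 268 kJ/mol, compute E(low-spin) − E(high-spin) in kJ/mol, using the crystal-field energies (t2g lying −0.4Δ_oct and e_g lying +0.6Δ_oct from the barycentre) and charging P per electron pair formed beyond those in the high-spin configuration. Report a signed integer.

260

Group 9 minus oxidation state +3 gives a d⁶ configuration for Co³⁺.
High-spin: t2g^4 e_g^2, CFSE = -0.4Δ_oct = -55 kJ/mol.
Low-spin t2g^6 e_g^0 gives -2.4Δ_oct = -331 kJ/mol, but forming 2 extra pairs costs 2P = 536 kJ/mol, so E(LS) = -331 + 536 = 205 kJ/mol.
E(LS) − E(HS) = 205 − (-55) = 260 kJ/mol.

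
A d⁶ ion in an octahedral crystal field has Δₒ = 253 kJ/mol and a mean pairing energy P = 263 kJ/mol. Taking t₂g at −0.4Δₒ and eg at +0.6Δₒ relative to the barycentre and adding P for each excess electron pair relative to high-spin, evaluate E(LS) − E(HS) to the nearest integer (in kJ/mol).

20

In the high-spin limit (t₂g⁴ eg²) the orbital term is -0.4Δₒ = -101 kJ/mol, with no excess pairing.
Low-spin: t₂g⁶ eg⁰, orbital CFSE = -2.4Δₒ = -607 kJ/mol; plus 2 excess pairs × P = +526 kJ/mol; total -81 kJ/mol.
Thus E(LS) − E(HS) = 20 kJ/mol.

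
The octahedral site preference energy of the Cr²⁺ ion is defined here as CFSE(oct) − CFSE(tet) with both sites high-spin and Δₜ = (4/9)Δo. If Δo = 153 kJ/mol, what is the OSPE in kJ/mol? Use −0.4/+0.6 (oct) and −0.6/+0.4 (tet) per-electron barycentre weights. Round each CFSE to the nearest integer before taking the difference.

-65

Cr is in group 6, so Cr²⁺ is d⁴ (6 − 2 = 4).
Octahedral high-spin t₂g³ eg¹: CFSE = -0.6 × 153 = -92 kJ/mol.
In a tetrahedral site the filling is e² t₂²: CFSE(tet) = -0.4Δₜ = -0.4 × (4/9)(153) = -27 kJ/mol.
OSPE = -92 − (-27) = -65 kJ/mol.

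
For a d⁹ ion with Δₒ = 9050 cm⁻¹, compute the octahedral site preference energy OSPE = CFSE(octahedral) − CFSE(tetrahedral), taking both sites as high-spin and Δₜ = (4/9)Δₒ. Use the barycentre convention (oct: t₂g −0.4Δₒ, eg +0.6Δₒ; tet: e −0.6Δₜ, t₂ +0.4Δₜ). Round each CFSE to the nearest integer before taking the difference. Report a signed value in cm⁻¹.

-3821

In an octahedral site d⁹ (HS) is t2g^6 e_g^3, giving CFSE(oct) = -0.6Δₒ = -5430 cm⁻¹.
In a tetrahedral site the filling is e^4 t2^5: CFSE(tet) = -0.4Δₜ = -0.4 × (4/9)(9050) = -1609 cm⁻¹.
Subtracting, OSPE = -5430 − (-1609) = -3821 cm⁻¹.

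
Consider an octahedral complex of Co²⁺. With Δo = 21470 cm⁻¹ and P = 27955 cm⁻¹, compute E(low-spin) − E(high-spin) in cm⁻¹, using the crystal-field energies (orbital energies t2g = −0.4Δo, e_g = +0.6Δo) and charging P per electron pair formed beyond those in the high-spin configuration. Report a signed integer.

6485

Co is in group 9, so Co²⁺ is d⁷ (9 − 2 = 7).
In the high-spin limit (t2g^5 e_g^2) the orbital term is -0.8Δo = -17176 cm⁻¹, with no excess pairing.
Low-spin t2g^6 e_g^1 gives -1.8Δo = -38646 cm⁻¹, but forming 1 extra pair costs 1P = 27955 cm⁻¹, so E(LS) = -38646 + 27955 = -10691 cm⁻¹.
E(LS) − E(HS) = -10691 − (-17176) = 6485 cm⁻¹.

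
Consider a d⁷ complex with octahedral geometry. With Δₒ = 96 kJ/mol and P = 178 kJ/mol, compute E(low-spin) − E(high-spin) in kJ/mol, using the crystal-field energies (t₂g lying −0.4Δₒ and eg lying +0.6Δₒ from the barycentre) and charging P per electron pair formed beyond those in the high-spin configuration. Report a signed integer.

High-spin: t₂g⁵ eg², CFSE = -0.8Δₒ = -77 kJ/mol.
For low-spin the configuration is t₂g⁶ eg¹: orbital energy -1.8 × 96 = -173 kJ/mol, and 1 additional pair relative to high-spin adds 178 kJ/mol, giving 5 kJ/mol.
The difference is 5 − (-77) = 82 kJ/mol, so high-spin lies lower.

82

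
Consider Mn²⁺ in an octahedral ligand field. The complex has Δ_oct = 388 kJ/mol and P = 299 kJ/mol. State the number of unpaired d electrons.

Group 7 minus oxidation state +2 gives a d⁵ configuration for Mn²⁺.
Here Δ_oct > P (388 > 299), so the low-spin state is favoured.
Configuration: t2g^5 e_g^0.
Unpaired electrons: 1.

1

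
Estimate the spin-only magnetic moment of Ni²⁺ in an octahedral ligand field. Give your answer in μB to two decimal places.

Group 10 minus oxidation state +2 gives a d⁸ configuration for Ni²⁺.
For octahedral d⁸ the high- and low-spin configurations coincide.
Configuration: t₂g⁶ eg² → 2 unpaired electrons.
μ(spin-only) = √[2(2+2)] = √8 ≈ 2.83 μB.

2.83 μB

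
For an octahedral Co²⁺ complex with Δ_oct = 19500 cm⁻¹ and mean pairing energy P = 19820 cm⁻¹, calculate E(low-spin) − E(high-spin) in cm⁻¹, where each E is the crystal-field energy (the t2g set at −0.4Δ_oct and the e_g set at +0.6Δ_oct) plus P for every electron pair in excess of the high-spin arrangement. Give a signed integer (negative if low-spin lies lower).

320

Group 9 minus oxidation state +2 gives a d⁷ configuration for Co²⁺.
In the high-spin limit (t2g^5 e_g^2) the orbital term is -0.8Δ_oct = -15600 cm⁻¹, with no excess pairing.
Low-spin t2g^6 e_g^1 gives -1.8Δ_oct = -35100 cm⁻¹, but forming 1 extra pair costs 1P = 19820 cm⁻¹, so E(LS) = -35100 + 19820 = -15280 cm⁻¹.
The difference is -15280 − (-15600) = 320 cm⁻¹, so high-spin lies lower.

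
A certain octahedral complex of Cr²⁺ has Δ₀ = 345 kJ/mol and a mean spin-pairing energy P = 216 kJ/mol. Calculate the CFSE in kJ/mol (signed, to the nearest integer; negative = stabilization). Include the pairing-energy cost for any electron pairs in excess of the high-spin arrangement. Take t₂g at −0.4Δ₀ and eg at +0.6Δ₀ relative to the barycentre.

-336

Cr is in group 6, so Cr²⁺ is d⁴ (6 − 2 = 4).
Here Δ₀ > P (345 > 216), so the low-spin state is favoured.
Configuration: t₂g⁴ eg⁰.
Orbital CFSE = -1.6Δ₀ = -1.6 × 345 = -552 kJ/mol.
Excess pairs vs high-spin: 1 − 0 = 1; pairing cost = +216 kJ/mol.
Net CFSE = -552 + 216 = -336 kJ/mol.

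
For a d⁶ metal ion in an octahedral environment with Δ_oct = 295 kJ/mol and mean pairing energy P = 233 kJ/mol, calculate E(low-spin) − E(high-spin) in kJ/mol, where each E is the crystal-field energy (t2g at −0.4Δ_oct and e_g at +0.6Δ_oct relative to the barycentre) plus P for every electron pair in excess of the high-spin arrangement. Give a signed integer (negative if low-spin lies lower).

High-spin: t2g^4 e_g^2, CFSE = -0.4Δ_oct = -118 kJ/mol.
Low-spin t2g^6 e_g^0 gives -2.4Δ_oct = -708 kJ/mol, but forming 2 extra pairs costs 2P = 466 kJ/mol, so E(LS) = -708 + 466 = -242 kJ/mol.
E(LS) − E(HS) = -242 − (-118) = -124 kJ/mol.

-124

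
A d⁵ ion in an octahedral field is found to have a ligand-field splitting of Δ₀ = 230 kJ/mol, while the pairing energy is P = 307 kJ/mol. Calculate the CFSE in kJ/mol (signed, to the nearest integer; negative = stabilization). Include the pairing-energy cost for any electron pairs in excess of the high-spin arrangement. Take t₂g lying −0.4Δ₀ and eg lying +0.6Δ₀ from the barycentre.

0

Here Δ₀ < P (230 < 307), so the high-spin state is favoured.
Configuration: t₂g³ eg².
Orbital CFSE = 0.0Δ₀ = 0.0 × 230 = 0 kJ/mol.
High-spin has no excess pairs, so no pairing correction applies.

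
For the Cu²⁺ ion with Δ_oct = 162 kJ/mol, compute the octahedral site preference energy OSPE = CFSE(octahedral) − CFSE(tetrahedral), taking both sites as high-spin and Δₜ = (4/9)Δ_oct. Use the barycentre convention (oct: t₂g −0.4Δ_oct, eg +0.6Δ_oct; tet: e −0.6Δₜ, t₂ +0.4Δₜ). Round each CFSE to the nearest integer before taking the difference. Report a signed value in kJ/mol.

-68

Group 11 minus oxidation state +2 gives a d⁹ configuration for Cu²⁺.
In an octahedral site d⁹ (HS) is t₂g⁶ eg³, giving CFSE(oct) = -0.6Δ_oct = -97 kJ/mol.
In a tetrahedral site the filling is e⁴ t₂⁵: CFSE(tet) = -0.4Δₜ = -0.4 × (4/9)(162) = -29 kJ/mol.
OSPE = -97 − (-29) = -68 kJ/mol.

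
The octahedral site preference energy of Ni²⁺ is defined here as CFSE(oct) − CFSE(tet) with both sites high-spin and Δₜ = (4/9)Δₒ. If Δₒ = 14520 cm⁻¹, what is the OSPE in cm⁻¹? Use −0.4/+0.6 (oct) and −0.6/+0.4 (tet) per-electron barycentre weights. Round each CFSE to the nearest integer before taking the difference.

-12261

Group 10 minus oxidation state +2 gives a d⁸ configuration for Ni²⁺.
Octahedral (high-spin): t₂g⁶ eg², CFSE = 6(−0.4) + 2(+0.6) = -1.2Δₒ = -1.2 × 14520 = -17424 cm⁻¹.
In a tetrahedral site the filling is e⁴ t₂⁴: CFSE(tet) = -0.8Δₜ = -0.8 × (4/9)(14520) = -5163 cm⁻¹.
OSPE = CFSE(oct) − CFSE(tet) = -17424 − (-5163) = -12261 cm⁻¹.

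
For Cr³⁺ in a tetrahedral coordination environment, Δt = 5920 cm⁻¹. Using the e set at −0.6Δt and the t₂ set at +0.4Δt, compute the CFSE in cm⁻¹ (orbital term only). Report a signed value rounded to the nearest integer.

Cr³⁺: group 6, so d-count = 6 − 3 = 3.
Tetrahedral fields are weak (Δₜ ≈ 4/9 Δₒ), so electrons fill high-spin.
Electron filling gives e² t₂¹.
CFSE(orbital) = 2×(-0.6Δt) + 1×(0.4Δt) = -0.8Δt; with Δt = 5920 cm⁻¹ that is -4736 cm⁻¹.

-4736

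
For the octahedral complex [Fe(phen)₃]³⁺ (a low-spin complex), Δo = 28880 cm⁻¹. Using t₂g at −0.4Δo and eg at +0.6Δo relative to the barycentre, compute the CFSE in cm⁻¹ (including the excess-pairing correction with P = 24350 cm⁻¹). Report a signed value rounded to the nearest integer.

-9060

phen is neutral, so the +3 overall charge sits on Fe: oxidation state +3.
Fe sits in group 8; removing 3 electrons leaves Fe³⁺ with 8 − 3 = 5 d electrons.
Electron filling gives t₂g⁵ eg⁰.
CFSE(orbital) = 5×(-0.4Δo) + 0×(0.6Δo) = -2.0Δo; with Δo = 28880 cm⁻¹ that is -57760 cm⁻¹.
Relative to high-spin t₂g³ eg² (0 paired), the low-spin configuration has 2 additional pairs, contributing +2 × 24350 = +48700 cm⁻¹.
Combining: -57760 + 48700 = -9060 cm⁻¹.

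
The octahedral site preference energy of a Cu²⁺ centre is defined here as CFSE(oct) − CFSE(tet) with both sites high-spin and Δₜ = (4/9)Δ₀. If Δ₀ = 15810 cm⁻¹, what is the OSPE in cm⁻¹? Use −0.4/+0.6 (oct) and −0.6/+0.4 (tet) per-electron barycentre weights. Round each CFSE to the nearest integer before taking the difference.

-6675

Cu sits in group 11; removing 2 electrons leaves Cu²⁺ with 11 − 2 = 9 d electrons.
Octahedral (high-spin): t₂g⁶ eg³, CFSE = 6(−0.4) + 3(+0.6) = -0.6Δ₀ = -0.6 × 15810 = -9486 cm⁻¹.
Tetrahedral: e⁴ t₂⁵, CFSE = 4(−0.6) + 5(+0.4) = -0.4Δₜ = -0.4 × (4/9) × 15810 = -2811 cm⁻¹.
OSPE = -9486 − (-2811) = -6675 cm⁻¹.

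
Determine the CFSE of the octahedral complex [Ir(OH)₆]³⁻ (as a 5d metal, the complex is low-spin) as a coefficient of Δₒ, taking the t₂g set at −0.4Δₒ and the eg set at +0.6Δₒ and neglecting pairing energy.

Each OH⁻ contributes -1; 6 × (-1) = -6. With overall charge -3, Ir is in the +3 oxidation state.
Ir is in group 9, so Ir³⁺ is d⁶ (9 − 3 = 6).
Configuration: t₂g⁶ eg⁰.
CFSE = 6(-0.4Δₒ) + 0(0.6Δₒ) = -2.4Δₒ + 0.0Δₒ = -2.4Δₒ.

-2.4 Δₒ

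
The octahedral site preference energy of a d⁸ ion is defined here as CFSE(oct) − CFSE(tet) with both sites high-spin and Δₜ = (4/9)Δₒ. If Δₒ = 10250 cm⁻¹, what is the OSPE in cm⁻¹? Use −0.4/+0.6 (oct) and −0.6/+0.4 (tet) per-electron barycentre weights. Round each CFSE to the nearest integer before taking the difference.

-8656

In an octahedral site d⁸ (HS) is t₂g⁶ eg², giving CFSE(oct) = -1.2Δₒ = -12300 cm⁻¹.
Tetrahedral e⁴ t₂⁴ gives -0.8Δₜ = -0.8 × (4/9) × 10250 = -3644 cm⁻¹.
OSPE = CFSE(oct) − CFSE(tet) = -12300 − (-3644) = -8656 cm⁻¹.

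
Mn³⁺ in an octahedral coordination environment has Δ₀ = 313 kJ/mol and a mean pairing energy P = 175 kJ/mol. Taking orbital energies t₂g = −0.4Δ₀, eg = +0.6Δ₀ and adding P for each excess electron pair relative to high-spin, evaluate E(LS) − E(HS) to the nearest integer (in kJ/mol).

-138

Mn sits in group 7; removing 3 electrons leaves Mn³⁺ with 7 − 3 = 4 d electrons.
High-spin: t₂g³ eg¹, CFSE = -0.6Δ₀ = -188 kJ/mol.
For low-spin the configuration is t₂g⁴ eg⁰: orbital energy -1.6 × 313 = -501 kJ/mol, and 1 additional pair relative to high-spin adds 175 kJ/mol, giving -326 kJ/mol.
The difference is -326 − (-188) = -138 kJ/mol, so low-spin lies lower.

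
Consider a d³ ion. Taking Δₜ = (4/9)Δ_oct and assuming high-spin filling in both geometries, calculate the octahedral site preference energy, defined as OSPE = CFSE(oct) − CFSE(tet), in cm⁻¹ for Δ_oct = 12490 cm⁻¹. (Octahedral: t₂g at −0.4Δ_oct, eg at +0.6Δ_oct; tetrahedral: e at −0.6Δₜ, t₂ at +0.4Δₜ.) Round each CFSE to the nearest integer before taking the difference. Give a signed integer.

-10547

In an octahedral site d³ (HS) is t₂g³ eg⁰, giving CFSE(oct) = -1.2Δ_oct = -14988 cm⁻¹.
Tetrahedral: e² t₂¹, CFSE = 2(−0.6) + 1(+0.4) = -0.8Δₜ = -0.8 × (4/9) × 12490 = -4441 cm⁻¹.
Subtracting, OSPE = -14988 − (-4441) = -10547 cm⁻¹.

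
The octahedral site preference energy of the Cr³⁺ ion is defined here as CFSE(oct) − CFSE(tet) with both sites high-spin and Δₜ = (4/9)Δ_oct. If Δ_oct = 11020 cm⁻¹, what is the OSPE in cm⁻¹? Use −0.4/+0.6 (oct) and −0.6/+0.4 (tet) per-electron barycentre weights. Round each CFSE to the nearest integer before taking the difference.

-9306

Cr sits in group 6; removing 3 electrons leaves Cr³⁺ with 6 − 3 = 3 d electrons.
Octahedral high-spin t₂g³ eg⁰: CFSE = -1.2 × 11020 = -13224 cm⁻¹.
In a tetrahedral site the filling is e² t₂¹: CFSE(tet) = -0.8Δₜ = -0.8 × (4/9)(11020) = -3918 cm⁻¹.
Subtracting, OSPE = -13224 − (-3918) = -9306 cm⁻¹.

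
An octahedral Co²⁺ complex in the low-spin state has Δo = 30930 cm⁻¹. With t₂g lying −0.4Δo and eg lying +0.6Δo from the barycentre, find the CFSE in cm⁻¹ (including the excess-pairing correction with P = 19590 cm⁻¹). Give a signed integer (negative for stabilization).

Co sits in group 9; removing 2 electrons leaves Co²⁺ with 9 − 2 = 7 d electrons.
Configuration: t₂g⁶ eg¹.
The orbital stabilization is -1.8Δo = -1.8 × 30930 = -55674 cm⁻¹.
Relative to high-spin t₂g⁵ eg² (2 paired), the low-spin configuration has 1 additional pair, contributing +1 × 19590 = +19590 cm⁻¹.
Combining: -55674 + 19590 = -36084 cm⁻¹.

-36084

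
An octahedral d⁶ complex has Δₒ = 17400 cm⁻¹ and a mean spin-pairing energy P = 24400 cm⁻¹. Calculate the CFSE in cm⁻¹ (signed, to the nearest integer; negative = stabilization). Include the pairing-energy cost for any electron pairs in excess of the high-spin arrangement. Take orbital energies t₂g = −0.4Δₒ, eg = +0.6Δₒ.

Here Δₒ < P (17400 < 24400), so the high-spin state is favoured.
Filling d⁶ accordingly: t₂g⁴ eg².
Orbital CFSE = -0.4Δₒ = -0.4 × 17400 = -6960 cm⁻¹.
High-spin has no excess pairs, so no pairing correction applies.

-6960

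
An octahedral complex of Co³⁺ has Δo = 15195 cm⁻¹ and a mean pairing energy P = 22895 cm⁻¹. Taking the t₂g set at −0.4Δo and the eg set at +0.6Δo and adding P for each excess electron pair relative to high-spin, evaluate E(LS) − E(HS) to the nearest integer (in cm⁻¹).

Group 9 minus oxidation state +3 gives a d⁶ configuration for Co³⁺.
In the high-spin limit (t₂g⁴ eg²) the orbital term is -0.4Δo = -6078 cm⁻¹, with no excess pairing.
Low-spin: t₂g⁶ eg⁰, orbital CFSE = -2.4Δo = -36468 cm⁻¹; plus 2 excess pairs × P = +45790 cm⁻¹; total 9322 cm⁻¹.
Thus E(LS) − E(HS) = 15400 cm⁻¹.

15400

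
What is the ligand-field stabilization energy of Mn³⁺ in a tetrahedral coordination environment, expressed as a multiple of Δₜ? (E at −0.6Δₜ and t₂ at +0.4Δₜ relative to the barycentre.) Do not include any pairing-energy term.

-0.4 Δₜ

Group 7 minus oxidation state +3 gives a d⁴ configuration for Mn³⁺.
With tetrahedral geometry the complex is necessarily high-spin.
Configuration: e² t₂².
CFSE = 2(-0.6Δₜ) + 2(0.4Δₜ) = -1.2Δₜ + 0.8Δₜ = -0.4Δₜ.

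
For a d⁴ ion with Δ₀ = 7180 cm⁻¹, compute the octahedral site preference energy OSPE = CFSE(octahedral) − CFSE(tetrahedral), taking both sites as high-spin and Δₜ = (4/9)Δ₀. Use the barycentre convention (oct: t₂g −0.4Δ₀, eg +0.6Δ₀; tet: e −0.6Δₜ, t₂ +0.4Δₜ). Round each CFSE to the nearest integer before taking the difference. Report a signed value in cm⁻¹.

-3032

In an octahedral site d⁴ (HS) is t2g^3 e_g^1, giving CFSE(oct) = -0.6Δ₀ = -4308 cm⁻¹.
In a tetrahedral site the filling is e^2 t2^2: CFSE(tet) = -0.4Δₜ = -0.4 × (4/9)(7180) = -1276 cm⁻¹.
Subtracting, OSPE = -4308 − (-1276) = -3032 cm⁻¹.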